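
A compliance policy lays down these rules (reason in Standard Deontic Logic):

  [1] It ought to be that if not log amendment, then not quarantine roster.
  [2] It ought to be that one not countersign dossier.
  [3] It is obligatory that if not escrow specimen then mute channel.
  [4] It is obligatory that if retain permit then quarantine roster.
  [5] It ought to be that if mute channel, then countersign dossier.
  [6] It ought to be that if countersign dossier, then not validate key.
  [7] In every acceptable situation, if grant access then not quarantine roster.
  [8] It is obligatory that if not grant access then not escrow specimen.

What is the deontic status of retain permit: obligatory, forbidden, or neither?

Premise 2 states O(¬countersign_dossier) outright.
Premise 5 is O(mute_channel → countersign_dossier); contrapositively O(¬countersign_dossier → ¬mute_channel). Since O(¬countersign_dossier) holds, K gives O(¬mute_channel).
The contrapositive of premise 3 (O(¬escrow_specimen → mute_channel)) is O(¬mute_channel → escrow_specimen), and O(¬mute_channel) is already established, so O(escrow_specimen).
Premise 8, O(¬grant_access → ¬escrow_specimen), contraposes to O(escrow_specimen → grant_access); with O(escrow_specimen) we get O(grant_access).
Applying K to premise 7 (O(grant_access → ¬quarantine_roster)) and O(grant_access) yields O(¬quarantine_roster).
The contrapositive of premise 4 (O(retain_permit → quarantine_roster)) is O(¬quarantine_roster → ¬retain_permit), and O(¬quarantine_roster) is already established, so O(¬retain_permit).
Premises 1, 6 do not contribute to this derivation.
Thus O(¬retain_permit), which is F(retain_permit): retain_permit is forbidden.

Forbidden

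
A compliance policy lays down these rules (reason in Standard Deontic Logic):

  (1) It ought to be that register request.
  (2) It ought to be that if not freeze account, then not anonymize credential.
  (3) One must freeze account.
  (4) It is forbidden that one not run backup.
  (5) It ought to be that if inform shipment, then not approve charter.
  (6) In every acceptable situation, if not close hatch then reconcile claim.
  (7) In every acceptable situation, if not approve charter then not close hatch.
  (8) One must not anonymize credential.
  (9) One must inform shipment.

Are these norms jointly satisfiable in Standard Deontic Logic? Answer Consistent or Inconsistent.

Premise 2 is O(¬freeze_account → ¬anonymize_credential); even if O(¬anonymize_credential) held, inferring O(¬freeze_account) would be affirming the consequent — invalid.
So O(¬freeze_account) is not derivable, and the apparent clash with O(freeze_account) does not arise.
A world satisfying every obligation exists (e.g. anonymize_credential=false, approve_charter=false, close_hatch=false, freeze_account=true, inform_shipment=true, reconcile_claim=true, register_request=true, run_backup=true); no atom is both obligatory and forbidden, so the set is consistent.

Consistent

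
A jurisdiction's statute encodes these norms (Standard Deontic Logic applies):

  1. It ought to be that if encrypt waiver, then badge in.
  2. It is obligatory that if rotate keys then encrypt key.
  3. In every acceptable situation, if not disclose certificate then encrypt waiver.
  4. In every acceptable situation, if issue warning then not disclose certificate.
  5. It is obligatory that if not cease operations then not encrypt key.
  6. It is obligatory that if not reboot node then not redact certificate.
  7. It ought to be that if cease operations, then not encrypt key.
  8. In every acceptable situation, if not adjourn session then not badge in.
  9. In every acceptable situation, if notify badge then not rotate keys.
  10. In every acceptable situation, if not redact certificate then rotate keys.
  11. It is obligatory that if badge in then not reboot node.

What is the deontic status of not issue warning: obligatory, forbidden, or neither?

Obligatory

By case analysis on cease_operations: premise 7 gives O(cease_operations → ¬encrypt_key) and premise 5 gives O(¬cease_operations → ¬encrypt_key), so O(¬encrypt_key) either way.
Premise 2, O(rotate_keys → encrypt_key), contraposes to O(¬encrypt_key → ¬rotate_keys); with O(¬encrypt_key) we get O(¬rotate_keys).
Premise 10, O(¬redact_certificate → rotate_keys), contraposes to O(¬rotate_keys → redact_certificate); with O(¬rotate_keys) we get O(redact_certificate).
Premise 6, O(¬reboot_node → ¬redact_certificate), contraposes to O(redact_certificate → reboot_node); with O(redact_certificate) we get O(reboot_node).
Premise 11 is O(badge_in → ¬reboot_node); contrapositively O(reboot_node → ¬badge_in). Since O(reboot_node) holds, K gives O(¬badge_in).
The contrapositive of premise 1 (O(encrypt_waiver → badge_in)) is O(¬badge_in → ¬encrypt_waiver), and O(¬badge_in) is already established, so O(¬encrypt_waiver).
The contrapositive of premise 3 (O(¬disclose_certificate → encrypt_waiver)) is O(¬encrypt_waiver → disclose_certificate), and O(¬encrypt_waiver) is already established, so O(disclose_certificate).
The contrapositive of premise 4 (O(issue_warning → ¬disclose_certificate)) is O(disclose_certificate → ¬issue_warning), and O(disclose_certificate) is already established, so O(¬issue_warning).
Premises 8, 9 do not contribute to this derivation.
Hence ¬issue_warning is obligatory.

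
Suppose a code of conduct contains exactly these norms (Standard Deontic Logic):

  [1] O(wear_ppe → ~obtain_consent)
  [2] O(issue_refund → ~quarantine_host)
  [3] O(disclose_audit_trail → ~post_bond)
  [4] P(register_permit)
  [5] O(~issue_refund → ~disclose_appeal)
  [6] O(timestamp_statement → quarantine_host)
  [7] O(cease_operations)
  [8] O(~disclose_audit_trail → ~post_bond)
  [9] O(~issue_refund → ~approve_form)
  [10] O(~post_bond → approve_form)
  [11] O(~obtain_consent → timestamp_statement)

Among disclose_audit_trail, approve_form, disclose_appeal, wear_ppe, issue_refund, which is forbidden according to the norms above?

By case analysis on disclose_audit_trail: premise 3 gives O(disclose_audit_trail → ~post_bond) and premise 8 gives O(~disclose_audit_trail → ~post_bond), so O(~post_bond) either way.
Applying K to premise 10 (O(~post_bond → approve_form)) and O(~post_bond) yields O(approve_form).
The contrapositive of premise 9 (O(~issue_refund → ~approve_form)) is O(approve_form → issue_refund), and O(approve_form) is already established, so O(issue_refund).
From O(issue_refund) and premise 2, O(issue_refund → ~quarantine_host), we obtain O(~quarantine_host).
The contrapositive of premise 6 (O(timestamp_statement → quarantine_host)) is O(~quarantine_host → ~timestamp_statement), and O(~quarantine_host) is already established, so O(~timestamp_statement).
Premise 11 is O(~obtain_consent → timestamp_statement); contrapositively O(~timestamp_statement → obtain_consent). Since O(~timestamp_statement) holds, K gives O(obtain_consent).
Premise 1, O(wear_ppe → ~obtain_consent), contraposes to O(obtain_consent → ~wear_ppe); with O(obtain_consent) we get O(~wear_ppe).
So O(~wear_ppe) holds, i.e. wear_ppe is forbidden. None of the other listed options is forbidden under the premises.

wear_ppe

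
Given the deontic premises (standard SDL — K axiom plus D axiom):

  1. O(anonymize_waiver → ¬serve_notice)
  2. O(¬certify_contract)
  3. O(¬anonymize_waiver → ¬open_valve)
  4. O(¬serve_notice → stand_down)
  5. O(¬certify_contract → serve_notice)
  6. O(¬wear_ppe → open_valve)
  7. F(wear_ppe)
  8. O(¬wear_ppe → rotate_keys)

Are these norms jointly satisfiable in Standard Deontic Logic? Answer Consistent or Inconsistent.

Premise 2 gives O(¬certify_contract).
From O(¬certify_contract) and premise 5, O(¬certify_contract → serve_notice), we obtain O(serve_notice).
Premise 1, O(anonymize_waiver → ¬serve_notice), contraposes to O(serve_notice → ¬anonymize_waiver); with O(serve_notice) we get O(¬anonymize_waiver).
With premise 3, O(¬anonymize_waiver → ¬open_valve), the K-axiom yields O(¬open_valve).
Premise 6 is O(¬wear_ppe → open_valve); contrapositively O(¬open_valve → wear_ppe). Since O(¬open_valve) holds, K gives O(wear_ppe).
Yet premise 7 is F(wear_ppe), i.e. O(¬wear_ppe).
We now have both O(wear_ppe) and O(¬wear_ppe) — wear_ppe is simultaneously obligatory and forbidden, violating the D-axiom.

Inconsistent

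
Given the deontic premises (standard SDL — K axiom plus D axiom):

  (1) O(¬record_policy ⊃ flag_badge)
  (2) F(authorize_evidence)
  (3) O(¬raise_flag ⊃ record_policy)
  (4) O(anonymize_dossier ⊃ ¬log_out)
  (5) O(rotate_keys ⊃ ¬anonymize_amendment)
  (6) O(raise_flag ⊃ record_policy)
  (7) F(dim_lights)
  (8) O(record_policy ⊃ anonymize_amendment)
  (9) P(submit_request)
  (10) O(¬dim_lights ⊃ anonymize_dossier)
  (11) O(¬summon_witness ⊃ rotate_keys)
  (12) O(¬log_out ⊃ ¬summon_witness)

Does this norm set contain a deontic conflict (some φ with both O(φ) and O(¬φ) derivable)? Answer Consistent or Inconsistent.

By case analysis on raise_flag: premise 6 gives O(raise_flag ⊃ record_policy) and premise 3 gives O(¬raise_flag ⊃ record_policy), so O(record_policy) either way.
From O(record_policy) and premise 8, O(record_policy ⊃ anonymize_amendment), we obtain O(anonymize_amendment).
Premise 5, O(rotate_keys ⊃ ¬anonymize_amendment), contraposes to O(anonymize_amendment ⊃ ¬rotate_keys); with O(anonymize_amendment) we get O(¬rotate_keys).
Premise 11, O(¬summon_witness ⊃ rotate_keys), contraposes to O(¬rotate_keys ⊃ summon_witness); with O(¬rotate_keys) we get O(summon_witness).
Premise 12 is O(¬log_out ⊃ ¬summon_witness); contrapositively O(summon_witness ⊃ log_out). Since O(summon_witness) holds, K gives O(log_out).
Premise 4, O(anonymize_dossier ⊃ ¬log_out), contraposes to O(log_out ⊃ ¬anonymize_dossier); with O(log_out) we get O(¬anonymize_dossier).
The contrapositive of premise 10 (O(¬dim_lights ⊃ anonymize_dossier)) is O(¬anonymize_dossier ⊃ dim_lights), and O(¬anonymize_dossier) is already established, so O(dim_lights).
But premise 7, F(dim_lights), means O(¬dim_lights).
We now have both O(dim_lights) and O(¬dim_lights) — dim_lights is simultaneously obligatory and forbidden, violating the D-axiom.

Inconsistent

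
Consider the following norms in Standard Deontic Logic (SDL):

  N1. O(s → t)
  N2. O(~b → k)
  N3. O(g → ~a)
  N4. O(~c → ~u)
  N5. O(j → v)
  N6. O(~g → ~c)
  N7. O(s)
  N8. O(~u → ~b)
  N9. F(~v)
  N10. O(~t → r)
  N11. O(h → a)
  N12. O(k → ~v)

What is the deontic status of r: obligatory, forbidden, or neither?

Premise 10 is O(~t → r), but O(~t) is not derivable from the premises, so it does not yield O(r).
No premise or chain of K-axiom applications forces O(r), and none forces O(~r). So r is neither obligatory nor forbidden under these norms.

Neither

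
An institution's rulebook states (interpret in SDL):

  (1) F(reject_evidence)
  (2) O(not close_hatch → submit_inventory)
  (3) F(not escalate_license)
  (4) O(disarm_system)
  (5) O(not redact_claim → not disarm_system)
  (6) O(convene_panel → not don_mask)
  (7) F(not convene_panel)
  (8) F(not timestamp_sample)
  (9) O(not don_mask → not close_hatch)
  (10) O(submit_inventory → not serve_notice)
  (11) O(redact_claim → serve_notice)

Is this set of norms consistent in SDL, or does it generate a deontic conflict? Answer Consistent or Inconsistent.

Inconsistent

From premise 4 we have O(disarm_system).
Premise 5 is O(not redact_claim → not disarm_system); contrapositively O(disarm_system → redact_claim). Since O(disarm_system) holds, K gives O(redact_claim).
Applying K to premise 11 (O(redact_claim → serve_notice)) and O(redact_claim) yields O(serve_notice).
Premise 10 is O(submit_inventory → not serve_notice); contrapositively O(serve_notice → not submit_inventory). Since O(serve_notice) holds, K gives O(not submit_inventory).
Premise 2 is O(not close_hatch → submit_inventory); contrapositively O(not submit_inventory → close_hatch). Since O(not submit_inventory) holds, K gives O(close_hatch).
The contrapositive of premise 9 (O(not don_mask → not close_hatch)) is O(close_hatch → don_mask), and O(close_hatch) is already established, so O(don_mask).
Premise 6, O(convene_panel → not don_mask), contraposes to O(don_mask → not convene_panel); with O(don_mask) we get O(not convene_panel).
Yet premise 7 is F(not convene_panel), i.e. O(convene_panel).
We now have both O(not convene_panel) and O(convene_panel) — convene_panel is simultaneously obligatory and forbidden, violating the D-axiom.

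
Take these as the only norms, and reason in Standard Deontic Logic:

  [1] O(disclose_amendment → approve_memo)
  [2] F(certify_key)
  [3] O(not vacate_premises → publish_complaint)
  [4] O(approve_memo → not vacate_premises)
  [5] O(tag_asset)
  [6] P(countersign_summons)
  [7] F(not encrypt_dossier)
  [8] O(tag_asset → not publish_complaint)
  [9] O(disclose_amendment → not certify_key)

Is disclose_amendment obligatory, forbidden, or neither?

Forbidden

Premise 5 gives O(tag_asset).
From O(tag_asset) and premise 8, O(tag_asset → not publish_complaint), we obtain O(not publish_complaint).
Premise 3 is O(not vacate_premises → publish_complaint); contrapositively O(not publish_complaint → vacate_premises). Since O(not publish_complaint) holds, K gives O(vacate_premises).
Premise 4 is O(approve_memo → not vacate_premises); contrapositively O(vacate_premises → not approve_memo). Since O(vacate_premises) holds, K gives O(not approve_memo).
Premise 1, O(disclose_amendment → approve_memo), contraposes to O(not approve_memo → not disclose_amendment); with O(not approve_memo) we get O(not disclose_amendment).
Premises 2, 6, 7, 9 do not contribute to this derivation.
Thus O(not disclose_amendment), which is F(disclose_amendment): disclose_amendment is forbidden.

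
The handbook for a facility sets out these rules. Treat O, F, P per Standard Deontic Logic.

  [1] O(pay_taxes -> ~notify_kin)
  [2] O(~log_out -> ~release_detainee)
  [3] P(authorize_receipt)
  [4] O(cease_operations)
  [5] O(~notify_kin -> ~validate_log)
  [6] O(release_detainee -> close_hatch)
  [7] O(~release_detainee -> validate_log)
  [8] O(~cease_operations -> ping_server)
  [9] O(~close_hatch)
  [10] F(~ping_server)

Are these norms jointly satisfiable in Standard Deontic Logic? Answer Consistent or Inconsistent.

Consistent

Premise 8 is O(~cease_operations -> ping_server); even if O(ping_server) held, inferring O(~cease_operations) would be affirming the consequent — invalid.
So O(~cease_operations) is not derivable, and the apparent clash with O(cease_operations) does not arise.
A world satisfying every obligation exists (e.g. authorize_receipt=false, cease_operations=true, close_hatch=false, log_out=false, notify_kin=true, pay_taxes=false, ping_server=true, release_detainee=false, validate_log=true); no atom is both obligatory and forbidden, so the set is consistent.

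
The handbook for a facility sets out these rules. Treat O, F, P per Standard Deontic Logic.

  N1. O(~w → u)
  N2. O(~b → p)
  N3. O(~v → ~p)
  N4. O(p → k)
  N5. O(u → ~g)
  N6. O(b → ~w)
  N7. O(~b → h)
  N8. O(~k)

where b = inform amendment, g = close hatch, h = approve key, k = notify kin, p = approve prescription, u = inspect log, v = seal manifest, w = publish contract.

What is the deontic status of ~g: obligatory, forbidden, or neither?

Obligatory

From premise 8 we have O(~k).
Premise 4 is O(p → k); contrapositively O(~k → ~p). Since O(~k) holds, K gives O(~p).
The contrapositive of premise 2 (O(~b → p)) is O(~p → b), and O(~p) is already established, so O(b).
From O(b) and premise 6, O(b → ~w), we obtain O(~w).
Premise 1 is O(~w → u); since O(~w), deontic closure gives O(u).
Applying K to premise 5 (O(u → ~g)) and O(u) yields O(~g).
Premises 3, 7 do not contribute to this derivation.
Hence ~g is obligatory.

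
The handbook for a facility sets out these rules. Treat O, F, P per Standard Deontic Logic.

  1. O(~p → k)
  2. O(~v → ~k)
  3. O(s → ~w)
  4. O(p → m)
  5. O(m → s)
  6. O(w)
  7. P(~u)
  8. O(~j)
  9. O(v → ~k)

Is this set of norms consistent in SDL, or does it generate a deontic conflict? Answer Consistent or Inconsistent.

By case analysis on ~v: premise 2 gives O(~v → ~k) and premise 9 gives O(v → ~k), so O(~k) either way.
Premise 1 is O(~p → k); contrapositively O(~k → p). Since O(~k) holds, K gives O(p).
Premise 4 is O(p → m); since O(p), deontic closure gives O(m).
Applying K to premise 5 (O(m → s)) and O(m) yields O(s).
Premise 3 is O(s → ~w); since O(s), deontic closure gives O(~w).
Yet premise 6 states O(w).
We now have both O(~w) and O(w) — w is simultaneously obligatory and forbidden, violating the D-axiom.

Inconsistent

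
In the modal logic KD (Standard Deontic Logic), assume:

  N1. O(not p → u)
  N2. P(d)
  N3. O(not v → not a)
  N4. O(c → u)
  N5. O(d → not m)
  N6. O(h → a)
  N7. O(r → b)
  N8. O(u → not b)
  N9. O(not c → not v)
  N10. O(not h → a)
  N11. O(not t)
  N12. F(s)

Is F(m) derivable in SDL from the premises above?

No

Premise 5 is O(d → not m), but O(d) is not derivable from the premises (the permission P(d) asserts only not O(not d), not O(d)), so it does not yield O(not m).
No other premise forces O(not m). An ideal world satisfying every premise can still have m true, so F(m) is not derivable.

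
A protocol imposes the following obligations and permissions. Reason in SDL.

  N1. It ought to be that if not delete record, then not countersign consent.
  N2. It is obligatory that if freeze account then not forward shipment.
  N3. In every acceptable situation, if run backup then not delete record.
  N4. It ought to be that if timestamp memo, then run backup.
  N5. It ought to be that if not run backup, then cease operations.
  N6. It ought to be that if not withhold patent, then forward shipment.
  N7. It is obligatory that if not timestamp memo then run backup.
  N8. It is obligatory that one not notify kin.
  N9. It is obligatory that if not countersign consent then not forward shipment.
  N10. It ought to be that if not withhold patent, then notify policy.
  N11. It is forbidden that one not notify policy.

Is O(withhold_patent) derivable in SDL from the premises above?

Yes

Premises 4 and 7 cover both cases: O(timestamp_memo → run_backup) and O(¬timestamp_memo → run_backup). Since timestamp_memo ∨ ¬timestamp_memo is a tautology, O(run_backup) follows.
Applying K to premise 3 (O(run_backup → ¬delete_record)) and O(run_backup) yields O(¬delete_record).
Premise 1 is O(¬delete_record → ¬countersign_consent); since O(¬delete_record), deontic closure gives O(¬countersign_consent).
Premise 9 is O(¬countersign_consent → ¬forward_shipment); since O(¬countersign_consent), deontic closure gives O(¬forward_shipment).
The contrapositive of premise 6 (O(¬withhold_patent → forward_shipment)) is O(¬forward_shipment → withhold_patent), and O(¬forward_shipment) is already established, so O(withhold_patent).
Premises 2, 5, 8, 10, 11 do not contribute to this derivation.
So O(withhold_patent) follows.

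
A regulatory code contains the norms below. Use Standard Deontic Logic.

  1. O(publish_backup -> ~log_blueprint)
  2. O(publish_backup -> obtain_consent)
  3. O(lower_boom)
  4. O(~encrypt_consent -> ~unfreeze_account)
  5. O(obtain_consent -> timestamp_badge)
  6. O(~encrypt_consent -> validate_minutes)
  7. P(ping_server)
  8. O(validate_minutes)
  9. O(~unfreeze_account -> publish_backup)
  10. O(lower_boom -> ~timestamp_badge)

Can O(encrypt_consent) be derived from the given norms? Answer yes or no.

Yes

Premise 3 gives O(lower_boom).
From O(lower_boom) and premise 10, O(lower_boom -> ~timestamp_badge), we obtain O(~timestamp_badge).
Premise 5 is O(obtain_consent -> timestamp_badge); contrapositively O(~timestamp_badge -> ~obtain_consent). Since O(~timestamp_badge) holds, K gives O(~obtain_consent).
Premise 2 is O(publish_backup -> obtain_consent); contrapositively O(~obtain_consent -> ~publish_backup). Since O(~obtain_consent) holds, K gives O(~publish_backup).
Premise 9 is O(~unfreeze_account -> publish_backup); contrapositively O(~publish_backup -> unfreeze_account). Since O(~publish_backup) holds, K gives O(unfreeze_account).
The contrapositive of premise 4 (O(~encrypt_consent -> ~unfreeze_account)) is O(unfreeze_account -> encrypt_consent), and O(unfreeze_account) is already established, so O(encrypt_consent).
Premises 1, 6, 7, 8 do not contribute to this derivation.
So O(encrypt_consent) follows.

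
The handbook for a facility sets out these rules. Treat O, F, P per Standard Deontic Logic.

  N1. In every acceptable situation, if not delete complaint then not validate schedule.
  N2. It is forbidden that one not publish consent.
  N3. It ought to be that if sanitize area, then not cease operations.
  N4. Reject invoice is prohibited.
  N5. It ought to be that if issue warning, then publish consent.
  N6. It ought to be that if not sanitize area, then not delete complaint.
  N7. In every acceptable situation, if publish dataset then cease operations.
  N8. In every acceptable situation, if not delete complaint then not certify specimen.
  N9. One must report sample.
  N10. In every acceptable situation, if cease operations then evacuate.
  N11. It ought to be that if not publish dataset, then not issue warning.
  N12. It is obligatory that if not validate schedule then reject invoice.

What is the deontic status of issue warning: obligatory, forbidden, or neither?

Premise 4, F(reject_invoice), is equivalent to O(¬reject_invoice).
Premise 12 is O(¬validate_schedule → reject_invoice); contrapositively O(¬reject_invoice → validate_schedule). Since O(¬reject_invoice) holds, K gives O(validate_schedule).
Premise 1 is O(¬delete_complaint → ¬validate_schedule); contrapositively O(validate_schedule → delete_complaint). Since O(validate_schedule) holds, K gives O(delete_complaint).
The contrapositive of premise 6 (O(¬sanitize_area → ¬delete_complaint)) is O(delete_complaint → sanitize_area), and O(delete_complaint) is already established, so O(sanitize_area).
Applying K to premise 3 (O(sanitize_area → ¬cease_operations)) and O(sanitize_area) yields O(¬cease_operations).
Premise 7 is O(publish_dataset → cease_operations); contrapositively O(¬cease_operations → ¬publish_dataset). Since O(¬cease_operations) holds, K gives O(¬publish_dataset).
From O(¬publish_dataset) and premise 11, O(¬publish_dataset → ¬issue_warning), we obtain O(¬issue_warning).
Premises 2, 5, 8, 9, 10 do not contribute to this derivation.
Thus O(¬issue_warning), which is F(issue_warning): issue_warning is forbidden.

Forbidden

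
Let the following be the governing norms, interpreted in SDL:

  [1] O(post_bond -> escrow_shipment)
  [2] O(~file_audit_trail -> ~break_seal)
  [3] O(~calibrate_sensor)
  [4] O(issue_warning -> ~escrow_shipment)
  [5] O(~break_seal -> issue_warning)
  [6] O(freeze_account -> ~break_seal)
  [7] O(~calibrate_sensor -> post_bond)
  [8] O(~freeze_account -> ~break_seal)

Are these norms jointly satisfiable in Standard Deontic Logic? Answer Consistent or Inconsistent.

Premises 6 and 8 cover both cases: O(freeze_account -> ~break_seal) and O(~freeze_account -> ~break_seal). Since freeze_account ∨ ~freeze_account is a tautology, O(~break_seal) follows.
Applying K to premise 5 (O(~break_seal -> issue_warning)) and O(~break_seal) yields O(issue_warning).
Applying K to premise 4 (O(issue_warning -> ~escrow_shipment)) and O(issue_warning) yields O(~escrow_shipment).
Premise 1, O(post_bond -> escrow_shipment), contraposes to O(~escrow_shipment -> ~post_bond); with O(~escrow_shipment) we get O(~post_bond).
Premise 7 is O(~calibrate_sensor -> post_bond); contrapositively O(~post_bond -> calibrate_sensor). Since O(~post_bond) holds, K gives O(calibrate_sensor).
But premise 3 directly asserts O(~calibrate_sensor).
We now have both O(calibrate_sensor) and O(~calibrate_sensor) — calibrate_sensor is simultaneously obligatory and forbidden, violating the D-axiom.

Inconsistent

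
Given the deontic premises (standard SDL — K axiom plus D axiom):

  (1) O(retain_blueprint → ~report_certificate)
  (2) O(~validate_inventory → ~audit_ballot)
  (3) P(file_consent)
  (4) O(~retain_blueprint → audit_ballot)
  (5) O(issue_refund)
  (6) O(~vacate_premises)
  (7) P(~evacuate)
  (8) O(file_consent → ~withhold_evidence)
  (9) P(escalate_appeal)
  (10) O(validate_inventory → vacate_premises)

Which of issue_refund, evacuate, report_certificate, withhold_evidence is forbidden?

report_certificate

Premise 6 states O(~vacate_premises) outright.
Premise 10 is O(validate_inventory → vacate_premises); contrapositively O(~vacate_premises → ~validate_inventory). Since O(~vacate_premises) holds, K gives O(~validate_inventory).
With premise 2, O(~validate_inventory → ~audit_ballot), the K-axiom yields O(~audit_ballot).
Premise 4 is O(~retain_blueprint → audit_ballot); contrapositively O(~audit_ballot → retain_blueprint). Since O(~audit_ballot) holds, K gives O(retain_blueprint).
With premise 1, O(retain_blueprint → ~report_certificate), the K-axiom yields O(~report_certificate).
So O(~report_certificate) holds, i.e. report_certificate is forbidden. None of the other listed options is forbidden under the premises.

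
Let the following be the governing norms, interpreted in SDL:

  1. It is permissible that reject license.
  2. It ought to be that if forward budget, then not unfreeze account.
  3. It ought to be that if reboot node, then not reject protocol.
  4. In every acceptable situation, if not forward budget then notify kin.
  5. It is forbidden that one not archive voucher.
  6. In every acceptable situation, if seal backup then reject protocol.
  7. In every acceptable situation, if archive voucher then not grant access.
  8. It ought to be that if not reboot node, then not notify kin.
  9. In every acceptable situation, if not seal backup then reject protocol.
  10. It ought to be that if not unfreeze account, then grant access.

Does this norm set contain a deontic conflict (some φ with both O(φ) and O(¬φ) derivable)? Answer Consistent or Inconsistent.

Inconsistent

Premises 6 and 9 are O(seal_backup → reject_protocol) and O(¬seal_backup → reject_protocol); every ideal world satisfies seal_backup or ¬seal_backup, so in either case reject_protocol holds — hence O(reject_protocol).
Premise 3 is O(reboot_node → ¬reject_protocol); contrapositively O(reject_protocol → ¬reboot_node). Since O(reject_protocol) holds, K gives O(¬reboot_node).
With premise 8, O(¬reboot_node → ¬notify_kin), the K-axiom yields O(¬notify_kin).
The contrapositive of premise 4 (O(¬forward_budget → notify_kin)) is O(¬notify_kin → forward_budget), and O(¬notify_kin) is already established, so O(forward_budget).
With premise 2, O(forward_budget → ¬unfreeze_account), the K-axiom yields O(¬unfreeze_account).
With premise 10, O(¬unfreeze_account → grant_access), the K-axiom yields O(grant_access).
The contrapositive of premise 7 (O(archive_voucher → ¬grant_access)) is O(grant_access → ¬archive_voucher), and O(grant_access) is already established, so O(¬archive_voucher).
Yet premise 5 is F(¬archive_voucher), i.e. O(archive_voucher).
We now have both O(¬archive_voucher) and O(archive_voucher) — archive_voucher is simultaneously obligatory and forbidden, violating the D-axiom.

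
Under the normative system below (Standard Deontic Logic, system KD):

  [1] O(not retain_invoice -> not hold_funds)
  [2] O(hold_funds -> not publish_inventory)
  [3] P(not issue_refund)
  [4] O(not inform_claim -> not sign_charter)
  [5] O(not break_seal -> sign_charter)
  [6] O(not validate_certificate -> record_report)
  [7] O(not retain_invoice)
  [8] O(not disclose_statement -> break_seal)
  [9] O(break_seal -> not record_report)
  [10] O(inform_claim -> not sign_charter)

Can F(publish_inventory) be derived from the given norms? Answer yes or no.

Premise 2 is O(hold_funds -> not publish_inventory), but O(hold_funds) is not derivable from the premises, so it does not yield O(not publish_inventory).
No other premise forces O(not publish_inventory). An ideal world satisfying every premise can still have publish_inventory true, so F(publish_inventory) is not derivable.

No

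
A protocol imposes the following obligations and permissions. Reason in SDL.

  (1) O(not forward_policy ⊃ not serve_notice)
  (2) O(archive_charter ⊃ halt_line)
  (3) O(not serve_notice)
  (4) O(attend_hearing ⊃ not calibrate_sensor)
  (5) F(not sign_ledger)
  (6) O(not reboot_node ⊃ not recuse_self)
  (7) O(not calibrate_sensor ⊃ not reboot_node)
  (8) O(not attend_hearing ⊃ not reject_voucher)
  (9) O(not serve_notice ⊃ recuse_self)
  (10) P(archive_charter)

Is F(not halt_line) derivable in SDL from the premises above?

Premise 2 is O(archive_charter ⊃ halt_line), but O(archive_charter) is not derivable from the premises (the permission P(archive_charter) asserts only not O(not archive_charter), not O(archive_charter)), so it does not yield O(halt_line).
No other premise forces O(halt_line). An ideal world satisfying every premise can still have not halt_line true, so F(not halt_line) is not derivable.

No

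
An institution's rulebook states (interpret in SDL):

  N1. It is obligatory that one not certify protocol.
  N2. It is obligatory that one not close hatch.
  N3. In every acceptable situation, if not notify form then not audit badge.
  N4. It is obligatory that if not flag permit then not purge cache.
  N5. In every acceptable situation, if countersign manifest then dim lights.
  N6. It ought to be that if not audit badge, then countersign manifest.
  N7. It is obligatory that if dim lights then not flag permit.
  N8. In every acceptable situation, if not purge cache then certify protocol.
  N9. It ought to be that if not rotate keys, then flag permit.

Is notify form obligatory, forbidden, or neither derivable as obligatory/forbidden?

Obligatory

Premise 1 gives O(¬certify_protocol).
Premise 8, O(¬purge_cache → certify_protocol), contraposes to O(¬certify_protocol → purge_cache); with O(¬certify_protocol) we get O(purge_cache).
The contrapositive of premise 4 (O(¬flag_permit → ¬purge_cache)) is O(purge_cache → flag_permit), and O(purge_cache) is already established, so O(flag_permit).
The contrapositive of premise 7 (O(dim_lights → ¬flag_permit)) is O(flag_permit → ¬dim_lights), and O(flag_permit) is already established, so O(¬dim_lights).
The contrapositive of premise 5 (O(countersign_manifest → dim_lights)) is O(¬dim_lights → ¬countersign_manifest), and O(¬dim_lights) is already established, so O(¬countersign_manifest).
The contrapositive of premise 6 (O(¬audit_badge → countersign_manifest)) is O(¬countersign_manifest → audit_badge), and O(¬countersign_manifest) is already established, so O(audit_badge).
The contrapositive of premise 3 (O(¬notify_form → ¬audit_badge)) is O(audit_badge → notify_form), and O(audit_badge) is already established, so O(notify_form).
Premises 2, 9 do not contribute to this derivation.
Hence notify_form is obligatory.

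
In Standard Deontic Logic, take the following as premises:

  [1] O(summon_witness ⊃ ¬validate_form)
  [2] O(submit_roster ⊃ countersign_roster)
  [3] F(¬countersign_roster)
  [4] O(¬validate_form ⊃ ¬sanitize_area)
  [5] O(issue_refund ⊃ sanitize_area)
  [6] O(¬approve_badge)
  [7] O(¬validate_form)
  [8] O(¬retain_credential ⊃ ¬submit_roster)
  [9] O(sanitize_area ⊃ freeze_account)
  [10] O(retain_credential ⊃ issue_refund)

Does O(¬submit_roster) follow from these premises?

Yes

Premise 7 states O(¬validate_form) outright.
Premise 4 is O(¬validate_form ⊃ ¬sanitize_area); since O(¬validate_form), deontic closure gives O(¬sanitize_area).
Premise 5, O(issue_refund ⊃ sanitize_area), contraposes to O(¬sanitize_area ⊃ ¬issue_refund); with O(¬sanitize_area) we get O(¬issue_refund).
Premise 10, O(retain_credential ⊃ issue_refund), contraposes to O(¬issue_refund ⊃ ¬retain_credential); with O(¬issue_refund) we get O(¬retain_credential).
With premise 8, O(¬retain_credential ⊃ ¬submit_roster), the K-axiom yields O(¬submit_roster).
Premises 1, 2, 3, 6, 9 do not contribute to this derivation.
So O(¬submit_roster) follows.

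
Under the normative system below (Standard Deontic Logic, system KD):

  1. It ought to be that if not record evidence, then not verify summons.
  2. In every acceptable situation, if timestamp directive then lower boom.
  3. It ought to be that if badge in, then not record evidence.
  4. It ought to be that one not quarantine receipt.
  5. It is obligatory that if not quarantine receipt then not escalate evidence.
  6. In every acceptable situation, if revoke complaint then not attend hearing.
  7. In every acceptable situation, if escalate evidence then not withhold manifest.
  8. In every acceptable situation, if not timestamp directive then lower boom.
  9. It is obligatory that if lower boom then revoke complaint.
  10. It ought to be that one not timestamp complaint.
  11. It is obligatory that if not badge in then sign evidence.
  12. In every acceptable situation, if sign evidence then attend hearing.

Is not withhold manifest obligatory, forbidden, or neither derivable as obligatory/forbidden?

Premise 7 is O(escalate_evidence → ¬withhold_manifest), but O(escalate_evidence) is not derivable from the premises, so it does not yield O(¬withhold_manifest).
No premise or chain of K-axiom applications forces O(¬withhold_manifest), and none forces O(withhold_manifest). So ¬withhold_manifest is neither obligatory nor forbidden under these norms.

Neither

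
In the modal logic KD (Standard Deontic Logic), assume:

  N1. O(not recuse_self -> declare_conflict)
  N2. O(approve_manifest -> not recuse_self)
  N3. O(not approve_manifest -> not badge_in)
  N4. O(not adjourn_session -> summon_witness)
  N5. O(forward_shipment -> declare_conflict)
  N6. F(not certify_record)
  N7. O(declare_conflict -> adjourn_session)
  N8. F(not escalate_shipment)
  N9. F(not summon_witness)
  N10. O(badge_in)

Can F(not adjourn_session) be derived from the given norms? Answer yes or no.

Yes

Premise 10 states O(badge_in) outright.
Premise 3, O(not approve_manifest -> not badge_in), contraposes to O(badge_in -> approve_manifest); with O(badge_in) we get O(approve_manifest).
From O(approve_manifest) and premise 2, O(approve_manifest -> not recuse_self), we obtain O(not recuse_self).
Applying K to premise 1 (O(not recuse_self -> declare_conflict)) and O(not recuse_self) yields O(declare_conflict).
From O(declare_conflict) and premise 7, O(declare_conflict -> adjourn_session), we obtain O(adjourn_session).
Premises 4, 5, 6, 8, 9 do not contribute to this derivation.
So O(adjourn_session) holds, i.e. F(not adjourn_session). The claim follows.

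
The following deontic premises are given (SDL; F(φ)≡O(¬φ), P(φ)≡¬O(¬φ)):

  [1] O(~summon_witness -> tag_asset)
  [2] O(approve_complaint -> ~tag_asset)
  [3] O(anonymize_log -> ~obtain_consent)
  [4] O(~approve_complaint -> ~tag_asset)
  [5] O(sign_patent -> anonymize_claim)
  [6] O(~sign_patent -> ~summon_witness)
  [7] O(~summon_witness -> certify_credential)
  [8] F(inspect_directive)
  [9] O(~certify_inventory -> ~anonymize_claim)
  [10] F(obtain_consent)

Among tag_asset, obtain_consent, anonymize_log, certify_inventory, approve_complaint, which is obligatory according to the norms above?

Premises 2 and 4 cover both cases: O(approve_complaint -> ~tag_asset) and O(~approve_complaint -> ~tag_asset). Since approve_complaint ∨ ~approve_complaint is a tautology, O(~tag_asset) follows.
Premise 1 is O(~summon_witness -> tag_asset); contrapositively O(~tag_asset -> summon_witness). Since O(~tag_asset) holds, K gives O(summon_witness).
Premise 6 is O(~sign_patent -> ~summon_witness); contrapositively O(summon_witness -> sign_patent). Since O(summon_witness) holds, K gives O(sign_patent).
From O(sign_patent) and premise 5, O(sign_patent -> anonymize_claim), we obtain O(anonymize_claim).
Premise 9 is O(~certify_inventory -> ~anonymize_claim); contrapositively O(anonymize_claim -> certify_inventory). Since O(anonymize_claim) holds, K gives O(certify_inventory).
So O(certify_inventory) holds — certify_inventory is obligatory. None of the other listed options is made obligatory by any chain of premises.

certify_inventory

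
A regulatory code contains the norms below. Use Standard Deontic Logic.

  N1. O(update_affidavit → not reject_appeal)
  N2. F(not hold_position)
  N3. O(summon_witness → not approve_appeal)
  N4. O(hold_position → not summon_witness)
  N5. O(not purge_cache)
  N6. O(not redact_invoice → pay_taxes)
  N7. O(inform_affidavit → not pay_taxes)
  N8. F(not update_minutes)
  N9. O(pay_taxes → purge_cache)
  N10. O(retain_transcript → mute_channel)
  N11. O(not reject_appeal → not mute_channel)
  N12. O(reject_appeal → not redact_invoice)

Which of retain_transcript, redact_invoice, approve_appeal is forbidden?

retain_transcript

From premise 5 we have O(not purge_cache).
Premise 9 is O(pay_taxes → purge_cache); contrapositively O(not purge_cache → not pay_taxes). Since O(not purge_cache) holds, K gives O(not pay_taxes).
The contrapositive of premise 6 (O(not redact_invoice → pay_taxes)) is O(not pay_taxes → redact_invoice), and O(not pay_taxes) is already established, so O(redact_invoice).
The contrapositive of premise 12 (O(reject_appeal → not redact_invoice)) is O(redact_invoice → not reject_appeal), and O(redact_invoice) is already established, so O(not reject_appeal).
From O(not reject_appeal) and premise 11, O(not reject_appeal → not mute_channel), we obtain O(not mute_channel).
Premise 10 is O(retain_transcript → mute_channel); contrapositively O(not mute_channel → not retain_transcript). Since O(not mute_channel) holds, K gives O(not retain_transcript).
So O(not retain_transcript) holds, i.e. retain_transcript is forbidden. None of the other listed options is forbidden under the premises.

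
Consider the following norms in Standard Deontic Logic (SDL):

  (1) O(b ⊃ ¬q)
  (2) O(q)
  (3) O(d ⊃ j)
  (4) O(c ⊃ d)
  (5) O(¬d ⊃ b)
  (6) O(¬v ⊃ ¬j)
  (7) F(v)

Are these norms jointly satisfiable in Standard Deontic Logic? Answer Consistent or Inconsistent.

Inconsistent

Premise 2 gives O(q).
Premise 1, O(b ⊃ ¬q), contraposes to O(q ⊃ ¬b); with O(q) we get O(¬b).
Premise 5 is O(¬d ⊃ b); contrapositively O(¬b ⊃ d). Since O(¬b) holds, K gives O(d).
Premise 3 is O(d ⊃ j); since O(d), deontic closure gives O(j).
The contrapositive of premise 6 (O(¬v ⊃ ¬j)) is O(j ⊃ v), and O(j) is already established, so O(v).
However, F(v) at premise 7 amounts to O(¬v).
We now have both O(v) and O(¬v) — v is simultaneously obligatory and forbidden, violating the D-axiom.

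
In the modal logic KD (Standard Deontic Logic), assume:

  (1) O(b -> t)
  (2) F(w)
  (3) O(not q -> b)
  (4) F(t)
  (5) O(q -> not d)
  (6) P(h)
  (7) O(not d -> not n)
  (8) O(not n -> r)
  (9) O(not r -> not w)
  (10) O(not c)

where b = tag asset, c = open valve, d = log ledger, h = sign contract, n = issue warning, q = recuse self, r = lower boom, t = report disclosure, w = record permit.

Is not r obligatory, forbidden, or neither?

Forbidden

F(t) at premise 4 means O(not t).
Premise 1, O(b -> t), contraposes to O(not t -> not b); with O(not t) we get O(not b).
The contrapositive of premise 3 (O(not q -> b)) is O(not b -> q), and O(not b) is already established, so O(q).
Applying K to premise 5 (O(q -> not d)) and O(q) yields O(not d).
From O(not d) and premise 7, O(not d -> not n), we obtain O(not n).
Applying K to premise 8 (O(not n -> r)) and O(not n) yields O(r).
Premises 2, 6, 9, 10 do not contribute to this derivation.
Thus O(r), which is F(not r): not r is forbidden.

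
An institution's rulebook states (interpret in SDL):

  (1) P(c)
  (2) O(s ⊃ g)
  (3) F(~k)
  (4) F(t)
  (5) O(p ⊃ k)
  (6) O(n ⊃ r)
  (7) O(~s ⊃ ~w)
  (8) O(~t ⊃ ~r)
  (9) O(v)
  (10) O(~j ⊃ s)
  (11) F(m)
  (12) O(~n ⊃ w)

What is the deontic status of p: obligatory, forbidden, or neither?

Premise 5 is O(p ⊃ k); even if O(k) held, inferring O(p) would be affirming the consequent — invalid.
No premise or chain of K-axiom applications forces O(p), and none forces O(~p). So p is neither obligatory nor forbidden under these norms.

Neither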